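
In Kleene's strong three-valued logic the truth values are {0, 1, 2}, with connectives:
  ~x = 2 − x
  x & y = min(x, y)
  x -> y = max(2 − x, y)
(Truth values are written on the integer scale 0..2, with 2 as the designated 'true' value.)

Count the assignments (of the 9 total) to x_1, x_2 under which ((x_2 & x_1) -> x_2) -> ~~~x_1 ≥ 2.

3

x_1 = 0, x_2 = 0 ↦ 2  ≥
x_1 = 0, x_2 = 1 ↦ 2  ≥
x_1 = 0, x_2 = 2 ↦ 2  ≥
x_1 = 1, x_2 = 0 ↦ 1  <
x_1 = 1, x_2 = 1 ↦ 1  <
x_1 = 1, x_2 = 2 ↦ 1  <
x_1 = 2, x_2 = 0 ↦ 0  <
x_1 = 2, x_2 = 1 ↦ 1  <
x_1 = 2, x_2 = 2 ↦ 0  <
So 3 of the 9 assignments meet the threshold.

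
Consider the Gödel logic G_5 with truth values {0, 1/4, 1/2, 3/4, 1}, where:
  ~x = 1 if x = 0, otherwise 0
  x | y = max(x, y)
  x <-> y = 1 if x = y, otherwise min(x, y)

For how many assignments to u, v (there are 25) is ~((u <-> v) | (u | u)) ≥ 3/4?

4

value 1: 4 assignments (counts)
value 0: 21 assignments
So 4 of the 25 assignments meet the threshold.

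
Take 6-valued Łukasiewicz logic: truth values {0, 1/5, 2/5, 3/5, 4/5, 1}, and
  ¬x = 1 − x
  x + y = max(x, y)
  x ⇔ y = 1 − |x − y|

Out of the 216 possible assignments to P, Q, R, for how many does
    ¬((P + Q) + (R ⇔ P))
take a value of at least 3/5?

18

value 1: 1 assignment (counts)
value 4/5: 5 assignments (counts)
value 3/5: 12 assignments (counts)
value 2/5: 34 assignments
value 1/5: 73 assignments
value 0: 91 assignments
So 18 of the 216 assignments meet the threshold.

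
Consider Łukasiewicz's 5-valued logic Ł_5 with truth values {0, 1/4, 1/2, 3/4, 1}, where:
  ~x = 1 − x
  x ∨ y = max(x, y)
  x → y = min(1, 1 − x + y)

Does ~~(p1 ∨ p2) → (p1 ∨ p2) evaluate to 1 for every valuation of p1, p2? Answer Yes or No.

Yes

At p1 = 3/4, p2 = 3/4, for instance:
p1 ∨ p2 = 3/4 ∨ 3/4 = 3/4
~(p1 ∨ p2) = ~3/4 = 1/4
~~(p1 ∨ p2) = ~1/4 = 3/4
~~(p1 ∨ p2) → (p1 ∨ p2) = 3/4 → 3/4 = 1
and checking the remaining 24 assignments likewise gives ≥ 1 in every case.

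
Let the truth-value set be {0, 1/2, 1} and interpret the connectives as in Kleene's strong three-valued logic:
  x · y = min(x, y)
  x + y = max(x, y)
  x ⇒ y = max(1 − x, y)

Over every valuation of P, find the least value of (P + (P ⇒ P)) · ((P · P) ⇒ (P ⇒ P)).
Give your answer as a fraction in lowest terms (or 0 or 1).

Take P = 1/2:
P ⇒ P = 1/2 ⇒ 1/2 = 1/2
P + (P ⇒ P) = 1/2 + 1/2 = 1/2
P · P = 1/2 · 1/2 = 1/2
P ⇒ P = 1/2 ⇒ 1/2 = 1/2
(P · P) ⇒ (P ⇒ P) = 1/2 ⇒ 1/2 = 1/2
(P + (P ⇒ P)) · ((P · P) ⇒ (P ⇒ P)) = 1/2 · 1/2 = 1/2
No assignment yields a value below 1/2, so this is the minimum.

1/2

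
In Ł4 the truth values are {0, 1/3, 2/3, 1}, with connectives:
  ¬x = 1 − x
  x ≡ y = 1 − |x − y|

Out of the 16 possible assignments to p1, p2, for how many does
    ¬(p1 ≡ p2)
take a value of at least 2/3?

p1 = 0, p2 = 0 ↦ 0  <
p1 = 0, p2 = 1/3 ↦ 1/3  <
p1 = 0, p2 = 2/3 ↦ 2/3  ≥
p1 = 0, p2 = 1 ↦ 1  ≥
p1 = 1/3, p2 = 0 ↦ 1/3  <
p1 = 1/3, p2 = 1/3 ↦ 0  <
p1 = 1/3, p2 = 2/3 ↦ 1/3  <
p1 = 1/3, p2 = 1 ↦ 2/3  ≥
p1 = 2/3, p2 = 0 ↦ 2/3  ≥
p1 = 2/3, p2 = 1/3 ↦ 1/3  <
p1 = 2/3, p2 = 2/3 ↦ 0  <
p1 = 2/3, p2 = 1 ↦ 1/3  <
p1 = 1, p2 = 0 ↦ 1  ≥
p1 = 1, p2 = 1/3 ↦ 2/3  ≥
p1 = 1, p2 = 2/3 ↦ 1/3  <
p1 = 1, p2 = 1 ↦ 0  <
So 6 of the 16 assignments meet the threshold.

6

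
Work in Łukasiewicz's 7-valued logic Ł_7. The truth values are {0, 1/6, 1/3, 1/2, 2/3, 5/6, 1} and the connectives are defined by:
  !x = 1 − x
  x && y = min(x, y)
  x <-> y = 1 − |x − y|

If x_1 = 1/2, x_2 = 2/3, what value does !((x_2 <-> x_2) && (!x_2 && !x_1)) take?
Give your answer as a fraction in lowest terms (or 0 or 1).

x_2 <-> x_2 = 2/3 <-> 2/3 = 1
!x_2 = !2/3 = 1/3
!x_1 = !1/2 = 1/2
!x_2 && !x_1 = 1/3 && 1/2 = 1/3
(x_2 <-> x_2) && (!x_2 && !x_1) = 1 && 1/3 = 1/3
!((x_2 <-> x_2) && (!x_2 && !x_1)) = !1/3 = 2/3

2/3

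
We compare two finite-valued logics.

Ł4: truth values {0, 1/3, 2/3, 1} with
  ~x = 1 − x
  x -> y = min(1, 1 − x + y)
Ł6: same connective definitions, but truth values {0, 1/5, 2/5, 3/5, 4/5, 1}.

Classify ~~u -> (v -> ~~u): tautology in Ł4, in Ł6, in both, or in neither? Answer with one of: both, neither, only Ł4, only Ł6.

both

In Ł4: every assignment gives 1 — tautology.
In Ł6: every assignment gives 1 — tautology.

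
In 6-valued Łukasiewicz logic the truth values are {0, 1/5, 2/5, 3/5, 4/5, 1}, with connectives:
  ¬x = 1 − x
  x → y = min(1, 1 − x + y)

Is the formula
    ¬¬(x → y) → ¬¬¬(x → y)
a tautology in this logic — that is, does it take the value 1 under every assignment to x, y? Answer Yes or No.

No

Counterexample: take x = 0, y = 0.
x → y = 0 → 0 = 1
¬(x → y) = ¬1 = 0
¬¬(x → y) = ¬0 = 1
x → y = 0 → 0 = 1
¬(x → y) = ¬1 = 0
¬¬(x → y) = ¬0 = 1
¬¬¬(x → y) = ¬1 = 0
¬¬(x → y) → ¬¬¬(x → y) = 1 → 0 = 0
This gives 0 ≠ 1.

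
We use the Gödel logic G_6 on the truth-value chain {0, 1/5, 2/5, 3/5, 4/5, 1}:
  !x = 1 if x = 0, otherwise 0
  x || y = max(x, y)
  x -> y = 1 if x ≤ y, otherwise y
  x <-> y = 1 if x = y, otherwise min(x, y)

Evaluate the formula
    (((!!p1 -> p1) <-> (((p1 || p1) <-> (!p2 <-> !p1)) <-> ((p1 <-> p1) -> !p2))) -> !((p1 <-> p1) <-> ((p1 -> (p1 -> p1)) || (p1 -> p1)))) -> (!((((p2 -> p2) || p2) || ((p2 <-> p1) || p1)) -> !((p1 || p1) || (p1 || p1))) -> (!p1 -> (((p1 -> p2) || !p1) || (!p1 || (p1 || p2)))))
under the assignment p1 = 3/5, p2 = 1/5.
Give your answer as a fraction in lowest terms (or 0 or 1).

!p1 = !3/5 = 0
!!p1 = !0 = 1
!!p1 -> p1 = 1 -> 3/5 = 3/5
p1 || p1 = 3/5 || 3/5 = 3/5
!p2 = !1/5 = 0
!p1 = !3/5 = 0
!p2 <-> !p1 = 0 <-> 0 = 1
(p1 || p1) <-> (!p2 <-> !p1) = 3/5 <-> 1 = 3/5
p1 <-> p1 = 3/5 <-> 3/5 = 1
!p2 = !1/5 = 0
(p1 <-> p1) -> !p2 = 1 -> 0 = 0
((p1 || p1) <-> (!p2 <-> !p1)) <-> ((p1 <-> p1) -> !p2) = 3/5 <-> 0 = 0
(!!p1 -> p1) <-> (((p1 || p1) <-> (!p2 <-> !p1)) <-> ((p1 <-> p1) -> !p2)) = 3/5 <-> 0 = 0
p1 <-> p1 = 3/5 <-> 3/5 = 1
p1 -> p1 = 3/5 -> 3/5 = 1
p1 -> (p1 -> p1) = 3/5 -> 1 = 1
p1 -> p1 = 3/5 -> 3/5 = 1
(p1 -> (p1 -> p1)) || (p1 -> p1) = 1 || 1 = 1
(p1 <-> p1) <-> ((p1 -> (p1 -> p1)) || (p1 -> p1)) = 1 <-> 1 = 1
!((p1 <-> p1) <-> ((p1 -> (p1 -> p1)) || (p1 -> p1))) = !1 = 0
((!!p1 -> p1) <-> (((p1 || p1) <-> (!p2 <-> !p1)) <-> ((p1 <-> p1) -> !p2))) -> !((p1 <-> p1) <-> ((p1 -> (p1 -> p1)) || (p1 -> p1))) = 0 -> 0 = 1
p2 -> p2 = 1/5 -> 1/5 = 1
(p2 -> p2) || p2 = 1 || 1/5 = 1
p2 <-> p1 = 1/5 <-> 3/5 = 1/5
(p2 <-> p1) || p1 = 1/5 || 3/5 = 3/5
((p2 -> p2) || p2) || ((p2 <-> p1) || p1) = 1 || 3/5 = 1
p1 || p1 = 3/5 || 3/5 = 3/5
p1 || p1 = 3/5 || 3/5 = 3/5
(p1 || p1) || (p1 || p1) = 3/5 || 3/5 = 3/5
!((p1 || p1) || (p1 || p1)) = !3/5 = 0
(((p2 -> p2) || p2) || ((p2 <-> p1) || p1)) -> !((p1 || p1) || (p1 || p1)) = 1 -> 0 = 0
!((((p2 -> p2) || p2) || ((p2 <-> p1) || p1)) -> !((p1 || p1) || (p1 || p1))) = !0 = 1
!p1 = !3/5 = 0
p1 -> p2 = 3/5 -> 1/5 = 1/5
!p1 = !3/5 = 0
(p1 -> p2) || !p1 = 1/5 || 0 = 1/5
!p1 = !3/5 = 0
p1 || p2 = 3/5 || 1/5 = 3/5
!p1 || (p1 || p2) = 0 || 3/5 = 3/5
((p1 -> p2) || !p1) || (!p1 || (p1 || p2)) = 1/5 || 3/5 = 3/5
!p1 -> (((p1 -> p2) || !p1) || (!p1 || (p1 || p2))) = 0 -> 3/5 = 1
!((((p2 -> p2) || p2) || ((p2 <-> p1) || p1)) -> !((p1 || p1) || (p1 || p1))) -> (!p1 -> (((p1 -> p2) || !p1) || (!p1 || (p1 || p2)))) = 1 -> 1 = 1
(((!!p1 -> p1) <-> (((p1 || p1) <-> (!p2 <-> !p1)) <-> ((p1 <-> p1) -> !p2))) -> !((p1 <-> p1) <-> ((p1 -> (p1 -> p1)) || (p1 -> p1)))) -> (!((((p2 -> p2) || p2) || ((p2 <-> p1) || p1)) -> !((p1 || p1) || (p1 || p1))) -> (!p1 -> (((p1 -> p2) || !p1) || (!p1 || (p1 || p2))))) = 1 -> 1 = 1

1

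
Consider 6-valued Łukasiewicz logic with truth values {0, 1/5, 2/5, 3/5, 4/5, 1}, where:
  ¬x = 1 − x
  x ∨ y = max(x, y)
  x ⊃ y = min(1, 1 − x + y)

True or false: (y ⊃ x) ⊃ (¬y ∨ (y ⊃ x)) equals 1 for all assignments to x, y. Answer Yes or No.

At x = 0, y = 4/5, for instance:
y ⊃ x = 4/5 ⊃ 0 = 1/5
¬y = ¬4/5 = 1/5
¬y ∨ (y ⊃ x) = 1/5 ∨ 1/5 = 1/5
(y ⊃ x) ⊃ (¬y ∨ (y ⊃ x)) = 1/5 ⊃ 1/5 = 1
and checking the remaining 35 assignments likewise gives ≥ 1 in every case.

Yes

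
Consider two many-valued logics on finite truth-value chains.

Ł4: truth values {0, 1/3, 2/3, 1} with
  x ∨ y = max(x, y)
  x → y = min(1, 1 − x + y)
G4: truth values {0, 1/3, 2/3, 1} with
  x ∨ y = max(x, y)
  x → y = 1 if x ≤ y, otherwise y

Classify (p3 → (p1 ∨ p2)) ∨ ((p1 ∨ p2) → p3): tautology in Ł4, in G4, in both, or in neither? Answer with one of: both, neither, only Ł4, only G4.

In Ł4: every assignment gives 1 — tautology.
In G4: every assignment gives 1 — tautology.

both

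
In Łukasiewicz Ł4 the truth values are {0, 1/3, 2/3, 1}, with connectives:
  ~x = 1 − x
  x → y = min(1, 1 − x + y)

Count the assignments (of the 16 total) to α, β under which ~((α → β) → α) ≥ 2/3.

α = 0, β = 0 ↦ 1  ≥
α = 0, β = 1/3 ↦ 1  ≥
α = 0, β = 2/3 ↦ 1  ≥
α = 0, β = 1 ↦ 1  ≥
α = 1/3, β = 0 ↦ 1/3  <
α = 1/3, β = 1/3 ↦ 2/3  ≥
α = 1/3, β = 2/3 ↦ 2/3  ≥
α = 1/3, β = 1 ↦ 2/3  ≥
α = 2/3, β = 0 ↦ 0  <
α = 2/3, β = 1/3 ↦ 0  <
α = 2/3, β = 2/3 ↦ 1/3  <
α = 2/3, β = 1 ↦ 1/3  <
α = 1, β = 0 ↦ 0  <
α = 1, β = 1/3 ↦ 0  <
α = 1, β = 2/3 ↦ 0  <
α = 1, β = 1 ↦ 0  <
So 7 of the 16 assignments meet the threshold.

7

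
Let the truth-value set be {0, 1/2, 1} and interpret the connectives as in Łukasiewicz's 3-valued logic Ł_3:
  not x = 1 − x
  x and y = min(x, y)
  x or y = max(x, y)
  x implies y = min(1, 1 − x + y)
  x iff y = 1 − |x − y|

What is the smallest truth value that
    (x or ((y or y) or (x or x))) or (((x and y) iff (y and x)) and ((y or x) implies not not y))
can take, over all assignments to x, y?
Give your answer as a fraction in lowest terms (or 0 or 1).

Take x = 1/2, y = 0:
y or y = 0 or 0 = 0
x or x = 1/2 or 1/2 = 1/2
(y or y) or (x or x) = 0 or 1/2 = 1/2
x or ((y or y) or (x or x)) = 1/2 or 1/2 = 1/2
x and y = 1/2 and 0 = 0
y and x = 0 and 1/2 = 0
(x and y) iff (y and x) = 0 iff 0 = 1
y or x = 0 or 1/2 = 1/2
not y = not 0 = 1
not not y = not 1 = 0
(y or x) implies not not y = 1/2 implies 0 = 1/2
((x and y) iff (y and x)) and ((y or x) implies not not y) = 1 and 1/2 = 1/2
(x or ((y or y) or (x or x))) or (((x and y) iff (y and x)) and ((y or x) implies not not y)) = 1/2 or 1/2 = 1/2
No assignment yields a value below 1/2, so this is the minimum.

1/2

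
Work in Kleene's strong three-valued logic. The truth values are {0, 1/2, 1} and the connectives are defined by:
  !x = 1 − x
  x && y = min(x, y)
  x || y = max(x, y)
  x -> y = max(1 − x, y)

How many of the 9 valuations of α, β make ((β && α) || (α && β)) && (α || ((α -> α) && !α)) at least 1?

α = 0, β = 0 ↦ 0  <
α = 0, β = 1/2 ↦ 0  <
α = 0, β = 1 ↦ 0  <
α = 1/2, β = 0 ↦ 0  <
α = 1/2, β = 1/2 ↦ 1/2  <
α = 1/2, β = 1 ↦ 1/2  <
α = 1, β = 0 ↦ 0  <
α = 1, β = 1/2 ↦ 1/2  <
α = 1, β = 1 ↦ 1  ≥
So 1 of the 9 assignments meets the threshold.

1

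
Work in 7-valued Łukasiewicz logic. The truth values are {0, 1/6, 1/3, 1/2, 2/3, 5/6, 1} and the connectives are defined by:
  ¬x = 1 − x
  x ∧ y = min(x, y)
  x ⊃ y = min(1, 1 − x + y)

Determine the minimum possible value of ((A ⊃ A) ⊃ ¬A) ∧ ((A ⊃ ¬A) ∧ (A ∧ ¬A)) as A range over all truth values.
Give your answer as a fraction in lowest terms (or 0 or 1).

Take A = 0:
A ⊃ A = 0 ⊃ 0 = 1
¬A = ¬0 = 1
(A ⊃ A) ⊃ ¬A = 1 ⊃ 1 = 1
¬A = ¬0 = 1
A ⊃ ¬A = 0 ⊃ 1 = 1
¬A = ¬0 = 1
A ∧ ¬A = 0 ∧ 1 = 0
(A ⊃ ¬A) ∧ (A ∧ ¬A) = 1 ∧ 0 = 0
((A ⊃ A) ⊃ ¬A) ∧ ((A ⊃ ¬A) ∧ (A ∧ ¬A)) = 1 ∧ 0 = 0
No assignment yields a value below 0, so this is the minimum.

0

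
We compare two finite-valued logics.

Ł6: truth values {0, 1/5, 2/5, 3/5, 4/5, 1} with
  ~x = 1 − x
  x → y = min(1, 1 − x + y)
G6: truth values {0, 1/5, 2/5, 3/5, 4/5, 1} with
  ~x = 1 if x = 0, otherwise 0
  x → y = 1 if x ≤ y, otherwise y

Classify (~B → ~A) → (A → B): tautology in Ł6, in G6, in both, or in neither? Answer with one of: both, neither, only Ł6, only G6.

only Ł6

In Ł6: every assignment gives 1 — tautology.
In G6: at A = 2/5, B = 1/5 the value is 1/5 — not a tautology.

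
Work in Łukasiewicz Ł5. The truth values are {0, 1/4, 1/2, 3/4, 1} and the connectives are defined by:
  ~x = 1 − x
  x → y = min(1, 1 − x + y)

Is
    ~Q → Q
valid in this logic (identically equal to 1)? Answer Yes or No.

No

Counterexample: take Q = 0.
~Q = ~0 = 1
~Q → Q = 1 → 0 = 0
This gives 0 ≠ 1.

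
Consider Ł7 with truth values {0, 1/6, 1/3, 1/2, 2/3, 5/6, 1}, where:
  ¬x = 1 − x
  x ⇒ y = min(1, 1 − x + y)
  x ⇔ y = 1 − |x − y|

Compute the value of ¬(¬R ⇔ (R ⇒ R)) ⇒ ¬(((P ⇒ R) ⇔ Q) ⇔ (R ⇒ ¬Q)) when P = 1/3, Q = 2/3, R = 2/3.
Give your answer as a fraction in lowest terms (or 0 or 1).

¬R = ¬2/3 = 1/3
R ⇒ R = 2/3 ⇒ 2/3 = 1
¬R ⇔ (R ⇒ R) = 1/3 ⇔ 1 = 1/3
¬(¬R ⇔ (R ⇒ R)) = ¬1/3 = 2/3
P ⇒ R = 1/3 ⇒ 2/3 = 1
(P ⇒ R) ⇔ Q = 1 ⇔ 2/3 = 2/3
¬Q = ¬2/3 = 1/3
R ⇒ ¬Q = 2/3 ⇒ 1/3 = 2/3
((P ⇒ R) ⇔ Q) ⇔ (R ⇒ ¬Q) = 2/3 ⇔ 2/3 = 1
¬(((P ⇒ R) ⇔ Q) ⇔ (R ⇒ ¬Q)) = ¬1 = 0
¬(¬R ⇔ (R ⇒ R)) ⇒ ¬(((P ⇒ R) ⇔ Q) ⇔ (R ⇒ ¬Q)) = 2/3 ⇒ 0 = 1/3

1/3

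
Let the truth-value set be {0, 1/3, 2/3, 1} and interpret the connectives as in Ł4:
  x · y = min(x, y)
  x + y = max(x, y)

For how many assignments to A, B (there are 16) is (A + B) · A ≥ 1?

A = 0, B = 0 ↦ 0  <
A = 0, B = 1/3 ↦ 0  <
A = 0, B = 2/3 ↦ 0  <
A = 0, B = 1 ↦ 0  <
A = 1/3, B = 0 ↦ 1/3  <
A = 1/3, B = 1/3 ↦ 1/3  <
A = 1/3, B = 2/3 ↦ 1/3  <
A = 1/3, B = 1 ↦ 1/3  <
A = 2/3, B = 0 ↦ 2/3  <
A = 2/3, B = 1/3 ↦ 2/3  <
A = 2/3, B = 2/3 ↦ 2/3  <
A = 2/3, B = 1 ↦ 2/3  <
A = 1, B = 0 ↦ 1  ≥
A = 1, B = 1/3 ↦ 1  ≥
A = 1, B = 2/3 ↦ 1  ≥
A = 1, B = 1 ↦ 1  ≥
So 4 of the 16 assignments meet the threshold.

4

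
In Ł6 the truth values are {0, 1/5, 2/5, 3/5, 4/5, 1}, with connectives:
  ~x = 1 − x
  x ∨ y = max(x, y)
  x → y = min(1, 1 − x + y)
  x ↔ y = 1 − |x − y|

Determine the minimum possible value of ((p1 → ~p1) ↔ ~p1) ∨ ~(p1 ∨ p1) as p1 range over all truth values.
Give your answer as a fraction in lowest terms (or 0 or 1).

Take p1 = 2/5:
~p1 = ~2/5 = 3/5
p1 → ~p1 = 2/5 → 3/5 = 1
~p1 = ~2/5 = 3/5
(p1 → ~p1) ↔ ~p1 = 1 ↔ 3/5 = 3/5
p1 ∨ p1 = 2/5 ∨ 2/5 = 2/5
~(p1 ∨ p1) = ~2/5 = 3/5
((p1 → ~p1) ↔ ~p1) ∨ ~(p1 ∨ p1) = 3/5 ∨ 3/5 = 3/5
No assignment yields a value below 3/5, so this is the minimum.

3/5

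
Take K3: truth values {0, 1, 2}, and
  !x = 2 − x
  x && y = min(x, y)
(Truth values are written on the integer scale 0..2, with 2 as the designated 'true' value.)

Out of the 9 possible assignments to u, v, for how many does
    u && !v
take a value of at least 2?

1

u = 0, v = 0 ↦ 0  <
u = 0, v = 1 ↦ 0  <
u = 0, v = 2 ↦ 0  <
u = 1, v = 0 ↦ 1  <
u = 1, v = 1 ↦ 1  <
u = 1, v = 2 ↦ 0  <
u = 2, v = 0 ↦ 2  ≥
u = 2, v = 1 ↦ 1  <
u = 2, v = 2 ↦ 0  <
So 1 of the 9 assignments meets the threshold.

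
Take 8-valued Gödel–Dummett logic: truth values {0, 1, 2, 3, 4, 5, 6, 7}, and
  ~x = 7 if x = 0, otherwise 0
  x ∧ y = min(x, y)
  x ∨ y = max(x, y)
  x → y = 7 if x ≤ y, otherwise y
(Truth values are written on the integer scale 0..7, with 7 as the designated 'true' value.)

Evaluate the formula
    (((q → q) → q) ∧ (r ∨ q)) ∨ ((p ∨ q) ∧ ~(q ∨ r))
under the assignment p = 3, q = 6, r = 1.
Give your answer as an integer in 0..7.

q → q = 6 → 6 = 7
(q → q) → q = 7 → 6 = 6
r ∨ q = 1 ∨ 6 = 6
((q → q) → q) ∧ (r ∨ q) = 6 ∧ 6 = 6
p ∨ q = 3 ∨ 6 = 6
q ∨ r = 6 ∨ 1 = 6
~(q ∨ r) = ~6 = 0
(p ∨ q) ∧ ~(q ∨ r) = 6 ∧ 0 = 0
(((q → q) → q) ∧ (r ∨ q)) ∨ ((p ∨ q) ∧ ~(q ∨ r)) = 6 ∨ 0 = 6

6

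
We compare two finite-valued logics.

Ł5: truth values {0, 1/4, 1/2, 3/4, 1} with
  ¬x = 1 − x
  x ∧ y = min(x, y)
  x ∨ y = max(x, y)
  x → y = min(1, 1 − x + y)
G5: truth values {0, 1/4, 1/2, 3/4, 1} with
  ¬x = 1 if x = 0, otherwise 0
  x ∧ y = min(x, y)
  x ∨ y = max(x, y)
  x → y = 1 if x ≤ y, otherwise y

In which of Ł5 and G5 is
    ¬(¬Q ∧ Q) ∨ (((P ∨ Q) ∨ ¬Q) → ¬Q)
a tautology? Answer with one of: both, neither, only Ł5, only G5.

In Ł5: at P = 0, Q = 3/4 the value is 3/4 — not a tautology.
In G5: every assignment gives 1 — tautology.

only G5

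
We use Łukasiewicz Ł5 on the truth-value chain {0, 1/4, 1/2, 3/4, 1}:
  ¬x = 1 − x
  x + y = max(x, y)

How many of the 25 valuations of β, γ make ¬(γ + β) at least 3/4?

value 1: 1 assignment (counts)
value 3/4: 3 assignments (counts)
value 1/2: 5 assignments
value 1/4: 7 assignments
value 0: 9 assignments
So 4 of the 25 assignments meet the threshold.

4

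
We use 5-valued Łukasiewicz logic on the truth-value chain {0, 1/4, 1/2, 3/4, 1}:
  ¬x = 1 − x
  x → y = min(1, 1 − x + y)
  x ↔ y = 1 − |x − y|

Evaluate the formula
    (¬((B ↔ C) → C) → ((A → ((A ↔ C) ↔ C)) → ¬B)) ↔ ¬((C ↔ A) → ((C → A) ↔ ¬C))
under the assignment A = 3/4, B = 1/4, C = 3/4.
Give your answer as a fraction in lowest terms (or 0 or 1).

3/4

B ↔ C = 1/4 ↔ 3/4 = 1/2
(B ↔ C) → C = 1/2 → 3/4 = 1
¬((B ↔ C) → C) = ¬1 = 0
A ↔ C = 3/4 ↔ 3/4 = 1
(A ↔ C) ↔ C = 1 ↔ 3/4 = 3/4
A → ((A ↔ C) ↔ C) = 3/4 → 3/4 = 1
¬B = ¬1/4 = 3/4
(A → ((A ↔ C) ↔ C)) → ¬B = 1 → 3/4 = 3/4
¬((B ↔ C) → C) → ((A → ((A ↔ C) ↔ C)) → ¬B) = 0 → 3/4 = 1
C ↔ A = 3/4 ↔ 3/4 = 1
C → A = 3/4 → 3/4 = 1
¬C = ¬3/4 = 1/4
(C → A) ↔ ¬C = 1 ↔ 1/4 = 1/4
(C ↔ A) → ((C → A) ↔ ¬C) = 1 → 1/4 = 1/4
¬((C ↔ A) → ((C → A) ↔ ¬C)) = ¬1/4 = 3/4
(¬((B ↔ C) → C) → ((A → ((A ↔ C) ↔ C)) → ¬B)) ↔ ¬((C ↔ A) → ((C → A) ↔ ¬C)) = 1 ↔ 3/4 = 3/4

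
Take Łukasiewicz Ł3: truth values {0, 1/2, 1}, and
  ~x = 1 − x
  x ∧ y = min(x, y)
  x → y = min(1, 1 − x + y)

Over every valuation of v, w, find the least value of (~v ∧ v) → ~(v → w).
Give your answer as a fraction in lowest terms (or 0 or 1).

Take v = 1/2, w = 1/2:
~v = ~1/2 = 1/2
~v ∧ v = 1/2 ∧ 1/2 = 1/2
v → w = 1/2 → 1/2 = 1
~(v → w) = ~1 = 0
(~v ∧ v) → ~(v → w) = 1/2 → 0 = 1/2
No assignment yields a value below 1/2, so this is the minimum.

1/2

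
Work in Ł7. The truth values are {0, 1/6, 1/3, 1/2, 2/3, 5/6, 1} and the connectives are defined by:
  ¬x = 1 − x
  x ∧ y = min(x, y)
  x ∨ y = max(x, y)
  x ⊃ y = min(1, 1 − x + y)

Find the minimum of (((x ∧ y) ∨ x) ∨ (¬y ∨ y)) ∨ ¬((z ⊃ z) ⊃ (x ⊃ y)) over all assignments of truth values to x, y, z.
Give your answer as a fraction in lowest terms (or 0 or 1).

1/2

Take x = 0, y = 1/2, z = 0:
x ∧ y = 0 ∧ 1/2 = 0
(x ∧ y) ∨ x = 0 ∨ 0 = 0
¬y = ¬1/2 = 1/2
¬y ∨ y = 1/2 ∨ 1/2 = 1/2
((x ∧ y) ∨ x) ∨ (¬y ∨ y) = 0 ∨ 1/2 = 1/2
z ⊃ z = 0 ⊃ 0 = 1
x ⊃ y = 0 ⊃ 1/2 = 1
(z ⊃ z) ⊃ (x ⊃ y) = 1 ⊃ 1 = 1
¬((z ⊃ z) ⊃ (x ⊃ y)) = ¬1 = 0
(((x ∧ y) ∨ x) ∨ (¬y ∨ y)) ∨ ¬((z ⊃ z) ⊃ (x ⊃ y)) = 1/2 ∨ 0 = 1/2
No assignment yields a value below 1/2, so this is the minimum.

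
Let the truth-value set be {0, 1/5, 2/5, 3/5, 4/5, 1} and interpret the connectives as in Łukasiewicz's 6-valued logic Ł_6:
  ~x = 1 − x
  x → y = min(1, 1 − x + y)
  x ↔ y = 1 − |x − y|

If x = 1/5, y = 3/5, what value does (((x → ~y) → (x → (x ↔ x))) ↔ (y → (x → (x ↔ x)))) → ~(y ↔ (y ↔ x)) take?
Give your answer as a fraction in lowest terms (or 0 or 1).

~y = ~3/5 = 2/5
x → ~y = 1/5 → 2/5 = 1
x ↔ x = 1/5 ↔ 1/5 = 1
x → (x ↔ x) = 1/5 → 1 = 1
(x → ~y) → (x → (x ↔ x)) = 1 → 1 = 1
x ↔ x = 1/5 ↔ 1/5 = 1
x → (x ↔ x) = 1/5 → 1 = 1
y → (x → (x ↔ x)) = 3/5 → 1 = 1
((x → ~y) → (x → (x ↔ x))) ↔ (y → (x → (x ↔ x))) = 1 ↔ 1 = 1
y ↔ x = 3/5 ↔ 1/5 = 3/5
y ↔ (y ↔ x) = 3/5 ↔ 3/5 = 1
~(y ↔ (y ↔ x)) = ~1 = 0
(((x → ~y) → (x → (x ↔ x))) ↔ (y → (x → (x ↔ x)))) → ~(y ↔ (y ↔ x)) = 1 → 0 = 0

0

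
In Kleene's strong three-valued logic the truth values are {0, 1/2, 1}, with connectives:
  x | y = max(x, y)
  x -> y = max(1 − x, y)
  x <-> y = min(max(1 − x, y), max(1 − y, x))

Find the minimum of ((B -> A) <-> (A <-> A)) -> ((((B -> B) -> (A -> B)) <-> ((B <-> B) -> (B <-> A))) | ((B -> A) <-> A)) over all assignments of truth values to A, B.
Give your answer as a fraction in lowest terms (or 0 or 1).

1/2

Take A = 0, B = 1/2:
B -> A = 1/2 -> 0 = 1/2
A <-> A = 0 <-> 0 = 1
(B -> A) <-> (A <-> A) = 1/2 <-> 1 = 1/2
B -> B = 1/2 -> 1/2 = 1/2
A -> B = 0 -> 1/2 = 1
(B -> B) -> (A -> B) = 1/2 -> 1 = 1
B <-> B = 1/2 <-> 1/2 = 1/2
B <-> A = 1/2 <-> 0 = 1/2
(B <-> B) -> (B <-> A) = 1/2 -> 1/2 = 1/2
((B -> B) -> (A -> B)) <-> ((B <-> B) -> (B <-> A)) = 1 <-> 1/2 = 1/2
B -> A = 1/2 -> 0 = 1/2
(B -> A) <-> A = 1/2 <-> 0 = 1/2
(((B -> B) -> (A -> B)) <-> ((B <-> B) -> (B <-> A))) | ((B -> A) <-> A) = 1/2 | 1/2 = 1/2
((B -> A) <-> (A <-> A)) -> ((((B -> B) -> (A -> B)) <-> ((B <-> B) -> (B <-> A))) | ((B -> A) <-> A)) = 1/2 -> 1/2 = 1/2
No assignment yields a value below 1/2, so this is the minimum.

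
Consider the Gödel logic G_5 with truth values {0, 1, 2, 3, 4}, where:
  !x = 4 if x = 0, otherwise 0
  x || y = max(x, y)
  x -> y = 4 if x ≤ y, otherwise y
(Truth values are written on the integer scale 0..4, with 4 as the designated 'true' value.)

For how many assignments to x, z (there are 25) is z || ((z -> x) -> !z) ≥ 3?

17

value 4: 13 assignments (counts)
value 3: 4 assignments (counts)
value 2: 4 assignments
value 1: 4 assignments
So 17 of the 25 assignments meet the threshold.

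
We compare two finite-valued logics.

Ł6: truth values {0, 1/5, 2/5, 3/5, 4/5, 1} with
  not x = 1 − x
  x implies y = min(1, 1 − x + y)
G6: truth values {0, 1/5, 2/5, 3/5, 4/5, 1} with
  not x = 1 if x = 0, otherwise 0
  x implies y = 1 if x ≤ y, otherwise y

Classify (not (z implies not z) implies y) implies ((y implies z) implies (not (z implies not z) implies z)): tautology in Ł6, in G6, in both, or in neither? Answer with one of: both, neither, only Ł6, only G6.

In Ł6: every assignment gives 1 — tautology.
In G6: every assignment gives 1 — tautology.

both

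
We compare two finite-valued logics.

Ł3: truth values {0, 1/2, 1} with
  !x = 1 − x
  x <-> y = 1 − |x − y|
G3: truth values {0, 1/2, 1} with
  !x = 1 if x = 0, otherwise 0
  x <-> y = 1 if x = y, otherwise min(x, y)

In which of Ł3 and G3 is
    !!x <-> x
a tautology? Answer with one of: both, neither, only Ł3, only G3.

only Ł3

In Ł3: every assignment gives 1 — tautology.
In G3: at x = 1/2 the value is 1/2 — not a tautology.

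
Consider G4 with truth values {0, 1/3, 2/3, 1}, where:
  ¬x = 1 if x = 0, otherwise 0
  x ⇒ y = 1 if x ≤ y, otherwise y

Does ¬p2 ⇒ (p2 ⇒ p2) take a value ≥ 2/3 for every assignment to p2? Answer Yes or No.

p2 = 0 ↦ 1
p2 = 1/3 ↦ 1
p2 = 2/3 ↦ 1
p2 = 1 ↦ 1
Every assignment gives a value ≥ 2/3.

Yes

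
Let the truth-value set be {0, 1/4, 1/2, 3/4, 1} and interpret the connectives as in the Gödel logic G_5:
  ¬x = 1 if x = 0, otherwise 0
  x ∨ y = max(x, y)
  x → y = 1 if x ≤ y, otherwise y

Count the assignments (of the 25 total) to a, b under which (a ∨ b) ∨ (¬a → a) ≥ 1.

value 1: 21 assignments (counts)
value 3/4: 1 assignment
value 1/2: 1 assignment
value 1/4: 1 assignment
value 0: 1 assignment
So 21 of the 25 assignments meet the threshold.

21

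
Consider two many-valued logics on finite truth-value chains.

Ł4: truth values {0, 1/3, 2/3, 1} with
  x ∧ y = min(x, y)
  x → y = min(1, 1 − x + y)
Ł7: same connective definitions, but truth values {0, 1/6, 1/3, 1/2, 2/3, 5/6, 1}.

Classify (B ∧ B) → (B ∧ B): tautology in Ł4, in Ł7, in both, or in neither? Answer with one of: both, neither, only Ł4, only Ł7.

In Ł4: every assignment gives 1 — tautology.
In Ł7: every assignment gives 1 — tautology.

both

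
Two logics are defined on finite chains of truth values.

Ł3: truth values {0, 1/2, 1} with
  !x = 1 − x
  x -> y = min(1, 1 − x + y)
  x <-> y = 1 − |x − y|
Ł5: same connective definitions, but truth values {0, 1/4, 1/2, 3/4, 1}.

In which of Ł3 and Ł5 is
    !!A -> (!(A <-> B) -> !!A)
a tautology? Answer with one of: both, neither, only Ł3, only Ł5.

both

In Ł3: every assignment gives 1 — tautology.
In Ł5: every assignment gives 1 — tautology.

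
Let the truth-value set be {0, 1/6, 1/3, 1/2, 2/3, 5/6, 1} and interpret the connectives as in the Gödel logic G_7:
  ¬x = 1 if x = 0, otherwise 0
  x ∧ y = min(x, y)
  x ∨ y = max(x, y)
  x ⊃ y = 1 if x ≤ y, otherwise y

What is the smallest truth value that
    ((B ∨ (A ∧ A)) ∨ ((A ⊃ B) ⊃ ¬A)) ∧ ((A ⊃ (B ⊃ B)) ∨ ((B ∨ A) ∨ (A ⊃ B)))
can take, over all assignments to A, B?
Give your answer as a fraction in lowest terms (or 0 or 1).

1/6

Take A = 1/6, B = 1/6:
A ∧ A = 1/6 ∧ 1/6 = 1/6
B ∨ (A ∧ A) = 1/6 ∨ 1/6 = 1/6
A ⊃ B = 1/6 ⊃ 1/6 = 1
¬A = ¬1/6 = 0
(A ⊃ B) ⊃ ¬A = 1 ⊃ 0 = 0
(B ∨ (A ∧ A)) ∨ ((A ⊃ B) ⊃ ¬A) = 1/6 ∨ 0 = 1/6
B ⊃ B = 1/6 ⊃ 1/6 = 1
A ⊃ (B ⊃ B) = 1/6 ⊃ 1 = 1
B ∨ A = 1/6 ∨ 1/6 = 1/6
A ⊃ B = 1/6 ⊃ 1/6 = 1
(B ∨ A) ∨ (A ⊃ B) = 1/6 ∨ 1 = 1
(A ⊃ (B ⊃ B)) ∨ ((B ∨ A) ∨ (A ⊃ B)) = 1 ∨ 1 = 1
((B ∨ (A ∧ A)) ∨ ((A ⊃ B) ⊃ ¬A)) ∧ ((A ⊃ (B ⊃ B)) ∨ ((B ∨ A) ∨ (A ⊃ B))) = 1/6 ∧ 1 = 1/6
No assignment yields a value below 1/6, so this is the minimum.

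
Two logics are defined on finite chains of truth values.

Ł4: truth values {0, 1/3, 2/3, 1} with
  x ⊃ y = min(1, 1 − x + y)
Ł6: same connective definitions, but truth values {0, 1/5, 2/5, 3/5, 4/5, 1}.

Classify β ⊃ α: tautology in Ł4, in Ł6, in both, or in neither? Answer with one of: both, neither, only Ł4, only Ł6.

neither

In Ł4: at α = 0, β = 1/3 the value is 2/3 — not a tautology.
In Ł6: at α = 0, β = 1/5 the value is 4/5 — not a tautology.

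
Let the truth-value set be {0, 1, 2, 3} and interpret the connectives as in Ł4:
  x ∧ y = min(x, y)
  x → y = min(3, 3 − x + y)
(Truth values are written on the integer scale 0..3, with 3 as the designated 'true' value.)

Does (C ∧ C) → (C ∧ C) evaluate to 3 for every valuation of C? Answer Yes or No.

C = 0 ↦ 3
C = 1 ↦ 3
C = 2 ↦ 3
C = 3 ↦ 3
Every assignment gives a value ≥ 3.

Yes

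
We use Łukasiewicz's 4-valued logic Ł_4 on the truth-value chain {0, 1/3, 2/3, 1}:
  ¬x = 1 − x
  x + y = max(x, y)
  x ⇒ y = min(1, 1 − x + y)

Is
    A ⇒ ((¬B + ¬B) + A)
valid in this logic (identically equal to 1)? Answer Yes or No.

Yes

A = 0, B = 0 ↦ 1
A = 0, B = 1/3 ↦ 1
A = 0, B = 2/3 ↦ 1
A = 0, B = 1 ↦ 1
A = 1/3, B = 0 ↦ 1
A = 1/3, B = 1/3 ↦ 1
A = 1/3, B = 2/3 ↦ 1
A = 1/3, B = 1 ↦ 1
A = 2/3, B = 0 ↦ 1
A = 2/3, B = 1/3 ↦ 1
A = 2/3, B = 2/3 ↦ 1
A = 2/3, B = 1 ↦ 1
A = 1, B = 0 ↦ 1
A = 1, B = 1/3 ↦ 1
A = 1, B = 2/3 ↦ 1
A = 1, B = 1 ↦ 1
Every assignment gives a value ≥ 1.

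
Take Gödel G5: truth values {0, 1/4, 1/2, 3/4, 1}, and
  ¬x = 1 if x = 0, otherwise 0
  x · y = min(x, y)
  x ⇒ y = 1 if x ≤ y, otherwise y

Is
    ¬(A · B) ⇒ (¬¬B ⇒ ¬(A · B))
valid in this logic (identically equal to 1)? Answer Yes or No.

At A = 1/4, B = 0, for instance:
A · B = 1/4 · 0 = 0
¬(A · B) = ¬0 = 1
¬B = ¬0 = 1
¬¬B = ¬1 = 0
¬¬B ⇒ ¬(A · B) = 0 ⇒ 1 = 1
¬(A · B) ⇒ (¬¬B ⇒ ¬(A · B)) = 1 ⇒ 1 = 1
and checking the remaining 24 assignments likewise gives ≥ 1 in every case.

Yes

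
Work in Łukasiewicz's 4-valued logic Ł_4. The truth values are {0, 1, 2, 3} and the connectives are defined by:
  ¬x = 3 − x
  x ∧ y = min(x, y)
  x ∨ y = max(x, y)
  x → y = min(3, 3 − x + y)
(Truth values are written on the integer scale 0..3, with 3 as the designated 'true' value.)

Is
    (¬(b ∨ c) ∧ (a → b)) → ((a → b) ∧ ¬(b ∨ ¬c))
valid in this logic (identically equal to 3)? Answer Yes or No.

Counterexample: take a = 0, b = 0, c = 0.
b ∨ c = 0 ∨ 0 = 0
¬(b ∨ c) = ¬0 = 3
a → b = 0 → 0 = 3
¬(b ∨ c) ∧ (a → b) = 3 ∧ 3 = 3
a → b = 0 → 0 = 3
¬c = ¬0 = 3
b ∨ ¬c = 0 ∨ 3 = 3
¬(b ∨ ¬c) = ¬3 = 0
(a → b) ∧ ¬(b ∨ ¬c) = 3 ∧ 0 = 0
(¬(b ∨ c) ∧ (a → b)) → ((a → b) ∧ ¬(b ∨ ¬c)) = 3 → 0 = 0
This gives 0 ≠ 3.

No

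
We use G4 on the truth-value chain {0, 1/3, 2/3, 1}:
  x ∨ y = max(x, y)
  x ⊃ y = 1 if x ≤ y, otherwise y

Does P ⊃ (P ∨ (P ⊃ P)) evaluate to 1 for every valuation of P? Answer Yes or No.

P = 0 ↦ 1
P = 1/3 ↦ 1
P = 2/3 ↦ 1
P = 1 ↦ 1
Every assignment gives a value ≥ 1.

Yes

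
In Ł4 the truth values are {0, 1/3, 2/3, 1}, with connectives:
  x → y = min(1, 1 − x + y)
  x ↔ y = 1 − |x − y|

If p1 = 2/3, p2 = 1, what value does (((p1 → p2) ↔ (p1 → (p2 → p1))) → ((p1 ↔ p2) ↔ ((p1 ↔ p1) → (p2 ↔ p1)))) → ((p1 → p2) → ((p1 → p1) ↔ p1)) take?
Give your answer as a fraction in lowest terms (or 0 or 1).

p1 → p2 = 2/3 → 1 = 1
p2 → p1 = 1 → 2/3 = 2/3
p1 → (p2 → p1) = 2/3 → 2/3 = 1
(p1 → p2) ↔ (p1 → (p2 → p1)) = 1 ↔ 1 = 1
p1 ↔ p2 = 2/3 ↔ 1 = 2/3
p1 ↔ p1 = 2/3 ↔ 2/3 = 1
p2 ↔ p1 = 1 ↔ 2/3 = 2/3
(p1 ↔ p1) → (p2 ↔ p1) = 1 → 2/3 = 2/3
(p1 ↔ p2) ↔ ((p1 ↔ p1) → (p2 ↔ p1)) = 2/3 ↔ 2/3 = 1
((p1 → p2) ↔ (p1 → (p2 → p1))) → ((p1 ↔ p2) ↔ ((p1 ↔ p1) → (p2 ↔ p1))) = 1 → 1 = 1
p1 → p2 = 2/3 → 1 = 1
p1 → p1 = 2/3 → 2/3 = 1
(p1 → p1) ↔ p1 = 1 ↔ 2/3 = 2/3
(p1 → p2) → ((p1 → p1) ↔ p1) = 1 → 2/3 = 2/3
(((p1 → p2) ↔ (p1 → (p2 → p1))) → ((p1 ↔ p2) ↔ ((p1 ↔ p1) → (p2 ↔ p1)))) → ((p1 → p2) → ((p1 → p1) ↔ p1)) = 1 → 2/3 = 2/3

2/3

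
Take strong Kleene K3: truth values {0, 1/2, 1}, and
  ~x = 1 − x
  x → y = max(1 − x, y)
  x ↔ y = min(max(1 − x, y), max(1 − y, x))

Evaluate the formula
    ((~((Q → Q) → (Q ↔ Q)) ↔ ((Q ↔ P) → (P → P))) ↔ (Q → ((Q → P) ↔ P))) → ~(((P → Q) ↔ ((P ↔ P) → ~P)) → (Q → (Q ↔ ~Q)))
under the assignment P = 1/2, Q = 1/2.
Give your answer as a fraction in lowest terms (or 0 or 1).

Q → Q = 1/2 → 1/2 = 1/2
Q ↔ Q = 1/2 ↔ 1/2 = 1/2
(Q → Q) → (Q ↔ Q) = 1/2 → 1/2 = 1/2
~((Q → Q) → (Q ↔ Q)) = ~1/2 = 1/2
Q ↔ P = 1/2 ↔ 1/2 = 1/2
P → P = 1/2 → 1/2 = 1/2
(Q ↔ P) → (P → P) = 1/2 → 1/2 = 1/2
~((Q → Q) → (Q ↔ Q)) ↔ ((Q ↔ P) → (P → P)) = 1/2 ↔ 1/2 = 1/2
Q → P = 1/2 → 1/2 = 1/2
(Q → P) ↔ P = 1/2 ↔ 1/2 = 1/2
Q → ((Q → P) ↔ P) = 1/2 → 1/2 = 1/2
(~((Q → Q) → (Q ↔ Q)) ↔ ((Q ↔ P) → (P → P))) ↔ (Q → ((Q → P) ↔ P)) = 1/2 ↔ 1/2 = 1/2
P → Q = 1/2 → 1/2 = 1/2
P ↔ P = 1/2 ↔ 1/2 = 1/2
~P = ~1/2 = 1/2
(P ↔ P) → ~P = 1/2 → 1/2 = 1/2
(P → Q) ↔ ((P ↔ P) → ~P) = 1/2 ↔ 1/2 = 1/2
~Q = ~1/2 = 1/2
Q ↔ ~Q = 1/2 ↔ 1/2 = 1/2
Q → (Q ↔ ~Q) = 1/2 → 1/2 = 1/2
((P → Q) ↔ ((P ↔ P) → ~P)) → (Q → (Q ↔ ~Q)) = 1/2 → 1/2 = 1/2
~(((P → Q) ↔ ((P ↔ P) → ~P)) → (Q → (Q ↔ ~Q))) = ~1/2 = 1/2
((~((Q → Q) → (Q ↔ Q)) ↔ ((Q ↔ P) → (P → P))) ↔ (Q → ((Q → P) ↔ P))) → ~(((P → Q) ↔ ((P ↔ P) → ~P)) → (Q → (Q ↔ ~Q))) = 1/2 → 1/2 = 1/2

1/2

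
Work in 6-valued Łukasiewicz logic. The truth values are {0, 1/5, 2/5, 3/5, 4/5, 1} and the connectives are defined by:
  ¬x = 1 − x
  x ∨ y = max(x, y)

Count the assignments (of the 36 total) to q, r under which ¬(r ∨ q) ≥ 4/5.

value 1: 1 assignment (counts)
value 4/5: 3 assignments (counts)
value 3/5: 5 assignments
value 2/5: 7 assignments
value 1/5: 9 assignments
value 0: 11 assignments
So 4 of the 36 assignments meet the threshold.

4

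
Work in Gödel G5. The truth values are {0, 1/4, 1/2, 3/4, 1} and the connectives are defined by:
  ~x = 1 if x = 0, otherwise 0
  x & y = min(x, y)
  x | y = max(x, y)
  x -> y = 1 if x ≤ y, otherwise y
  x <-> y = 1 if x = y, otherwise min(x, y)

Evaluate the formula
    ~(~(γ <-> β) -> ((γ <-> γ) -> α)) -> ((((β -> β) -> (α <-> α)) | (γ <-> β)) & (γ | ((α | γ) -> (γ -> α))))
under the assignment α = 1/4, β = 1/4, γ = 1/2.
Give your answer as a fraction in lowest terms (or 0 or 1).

1

γ <-> β = 1/2 <-> 1/4 = 1/4
~(γ <-> β) = ~1/4 = 0
γ <-> γ = 1/2 <-> 1/2 = 1
(γ <-> γ) -> α = 1 -> 1/4 = 1/4
~(γ <-> β) -> ((γ <-> γ) -> α) = 0 -> 1/4 = 1
~(~(γ <-> β) -> ((γ <-> γ) -> α)) = ~1 = 0
β -> β = 1/4 -> 1/4 = 1
α <-> α = 1/4 <-> 1/4 = 1
(β -> β) -> (α <-> α) = 1 -> 1 = 1
γ <-> β = 1/2 <-> 1/4 = 1/4
((β -> β) -> (α <-> α)) | (γ <-> β) = 1 | 1/4 = 1
α | γ = 1/4 | 1/2 = 1/2
γ -> α = 1/2 -> 1/4 = 1/4
(α | γ) -> (γ -> α) = 1/2 -> 1/4 = 1/4
γ | ((α | γ) -> (γ -> α)) = 1/2 | 1/4 = 1/2
(((β -> β) -> (α <-> α)) | (γ <-> β)) & (γ | ((α | γ) -> (γ -> α))) = 1 & 1/2 = 1/2
~(~(γ <-> β) -> ((γ <-> γ) -> α)) -> ((((β -> β) -> (α <-> α)) | (γ <-> β)) & (γ | ((α | γ) -> (γ -> α)))) = 0 -> 1/2 = 1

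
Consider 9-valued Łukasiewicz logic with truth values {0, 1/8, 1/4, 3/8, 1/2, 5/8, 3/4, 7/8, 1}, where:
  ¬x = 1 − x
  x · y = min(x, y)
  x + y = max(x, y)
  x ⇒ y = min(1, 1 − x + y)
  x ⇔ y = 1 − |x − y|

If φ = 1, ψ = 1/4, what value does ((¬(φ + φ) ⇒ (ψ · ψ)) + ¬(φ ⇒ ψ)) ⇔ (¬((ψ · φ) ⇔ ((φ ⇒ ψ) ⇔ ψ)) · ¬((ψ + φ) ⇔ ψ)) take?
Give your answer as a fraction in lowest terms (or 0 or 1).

φ + φ = 1 + 1 = 1
¬(φ + φ) = ¬1 = 0
ψ · ψ = 1/4 · 1/4 = 1/4
¬(φ + φ) ⇒ (ψ · ψ) = 0 ⇒ 1/4 = 1
φ ⇒ ψ = 1 ⇒ 1/4 = 1/4
¬(φ ⇒ ψ) = ¬1/4 = 3/4
(¬(φ + φ) ⇒ (ψ · ψ)) + ¬(φ ⇒ ψ) = 1 + 3/4 = 1
ψ · φ = 1/4 · 1 = 1/4
φ ⇒ ψ = 1 ⇒ 1/4 = 1/4
(φ ⇒ ψ) ⇔ ψ = 1/4 ⇔ 1/4 = 1
(ψ · φ) ⇔ ((φ ⇒ ψ) ⇔ ψ) = 1/4 ⇔ 1 = 1/4
¬((ψ · φ) ⇔ ((φ ⇒ ψ) ⇔ ψ)) = ¬1/4 = 3/4
ψ + φ = 1/4 + 1 = 1
(ψ + φ) ⇔ ψ = 1 ⇔ 1/4 = 1/4
¬((ψ + φ) ⇔ ψ) = ¬1/4 = 3/4
¬((ψ · φ) ⇔ ((φ ⇒ ψ) ⇔ ψ)) · ¬((ψ + φ) ⇔ ψ) = 3/4 · 3/4 = 3/4
((¬(φ + φ) ⇒ (ψ · ψ)) + ¬(φ ⇒ ψ)) ⇔ (¬((ψ · φ) ⇔ ((φ ⇒ ψ) ⇔ ψ)) · ¬((ψ + φ) ⇔ ψ)) = 1 ⇔ 3/4 = 3/4

3/4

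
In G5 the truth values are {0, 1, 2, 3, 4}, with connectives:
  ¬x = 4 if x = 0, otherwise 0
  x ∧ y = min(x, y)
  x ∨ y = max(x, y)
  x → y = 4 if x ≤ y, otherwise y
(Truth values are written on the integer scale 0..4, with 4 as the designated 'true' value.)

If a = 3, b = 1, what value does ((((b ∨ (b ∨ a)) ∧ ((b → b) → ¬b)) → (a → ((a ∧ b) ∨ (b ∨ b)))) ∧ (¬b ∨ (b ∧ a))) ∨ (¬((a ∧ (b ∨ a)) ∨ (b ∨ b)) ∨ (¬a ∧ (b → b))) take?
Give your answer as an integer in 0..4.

b ∨ a = 1 ∨ 3 = 3
b ∨ (b ∨ a) = 1 ∨ 3 = 3
b → b = 1 → 1 = 4
¬b = ¬1 = 0
(b → b) → ¬b = 4 → 0 = 0
(b ∨ (b ∨ a)) ∧ ((b → b) → ¬b) = 3 ∧ 0 = 0
a ∧ b = 3 ∧ 1 = 1
b ∨ b = 1 ∨ 1 = 1
(a ∧ b) ∨ (b ∨ b) = 1 ∨ 1 = 1
a → ((a ∧ b) ∨ (b ∨ b)) = 3 → 1 = 1
((b ∨ (b ∨ a)) ∧ ((b → b) → ¬b)) → (a → ((a ∧ b) ∨ (b ∨ b))) = 0 → 1 = 4
¬b = ¬1 = 0
b ∧ a = 1 ∧ 3 = 1
¬b ∨ (b ∧ a) = 0 ∨ 1 = 1
(((b ∨ (b ∨ a)) ∧ ((b → b) → ¬b)) → (a → ((a ∧ b) ∨ (b ∨ b)))) ∧ (¬b ∨ (b ∧ a)) = 4 ∧ 1 = 1
b ∨ a = 1 ∨ 3 = 3
a ∧ (b ∨ a) = 3 ∧ 3 = 3
b ∨ b = 1 ∨ 1 = 1
(a ∧ (b ∨ a)) ∨ (b ∨ b) = 3 ∨ 1 = 3
¬((a ∧ (b ∨ a)) ∨ (b ∨ b)) = ¬3 = 0
¬a = ¬3 = 0
b → b = 1 → 1 = 4
¬a ∧ (b → b) = 0 ∧ 4 = 0
¬((a ∧ (b ∨ a)) ∨ (b ∨ b)) ∨ (¬a ∧ (b → b)) = 0 ∨ 0 = 0
((((b ∨ (b ∨ a)) ∧ ((b → b) → ¬b)) → (a → ((a ∧ b) ∨ (b ∨ b)))) ∧ (¬b ∨ (b ∧ a))) ∨ (¬((a ∧ (b ∨ a)) ∨ (b ∨ b)) ∨ (¬a ∧ (b → b))) = 1 ∨ 0 = 1

1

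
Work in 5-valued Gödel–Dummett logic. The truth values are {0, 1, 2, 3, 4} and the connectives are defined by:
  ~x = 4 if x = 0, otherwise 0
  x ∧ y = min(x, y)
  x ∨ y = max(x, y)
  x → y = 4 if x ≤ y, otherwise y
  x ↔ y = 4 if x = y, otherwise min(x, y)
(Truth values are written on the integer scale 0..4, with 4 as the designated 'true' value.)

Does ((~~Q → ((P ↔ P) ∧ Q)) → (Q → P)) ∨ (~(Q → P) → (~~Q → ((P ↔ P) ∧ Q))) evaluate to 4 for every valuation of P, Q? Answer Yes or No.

Counterexample: take P = 0, Q = 1.
~Q = ~1 = 0
~~Q = ~0 = 4
P ↔ P = 0 ↔ 0 = 4
(P ↔ P) ∧ Q = 4 ∧ 1 = 1
~~Q → ((P ↔ P) ∧ Q) = 4 → 1 = 1
Q → P = 1 → 0 = 0
(~~Q → ((P ↔ P) ∧ Q)) → (Q → P) = 1 → 0 = 0
Q → P = 1 → 0 = 0
~(Q → P) = ~0 = 4
~Q = ~1 = 0
~~Q = ~0 = 4
P ↔ P = 0 ↔ 0 = 4
(P ↔ P) ∧ Q = 4 ∧ 1 = 1
~~Q → ((P ↔ P) ∧ Q) = 4 → 1 = 1
~(Q → P) → (~~Q → ((P ↔ P) ∧ Q)) = 4 → 1 = 1
((~~Q → ((P ↔ P) ∧ Q)) → (Q → P)) ∨ (~(Q → P) → (~~Q → ((P ↔ P) ∧ Q))) = 0 ∨ 1 = 1
This gives 1 ≠ 4.

No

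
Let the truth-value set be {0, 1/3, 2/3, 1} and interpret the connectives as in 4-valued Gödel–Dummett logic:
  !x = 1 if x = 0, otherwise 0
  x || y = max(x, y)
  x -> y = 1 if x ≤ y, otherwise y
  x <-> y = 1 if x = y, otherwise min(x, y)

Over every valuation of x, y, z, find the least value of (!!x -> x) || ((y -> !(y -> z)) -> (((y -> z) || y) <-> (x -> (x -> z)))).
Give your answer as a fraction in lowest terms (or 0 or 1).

1/3

Take x = 1/3, y = 0, z = 0:
!x = !1/3 = 0
!!x = !0 = 1
!!x -> x = 1 -> 1/3 = 1/3
y -> z = 0 -> 0 = 1
!(y -> z) = !1 = 0
y -> !(y -> z) = 0 -> 0 = 1
y -> z = 0 -> 0 = 1
(y -> z) || y = 1 || 0 = 1
x -> z = 1/3 -> 0 = 0
x -> (x -> z) = 1/3 -> 0 = 0
((y -> z) || y) <-> (x -> (x -> z)) = 1 <-> 0 = 0
(y -> !(y -> z)) -> (((y -> z) || y) <-> (x -> (x -> z))) = 1 -> 0 = 0
(!!x -> x) || ((y -> !(y -> z)) -> (((y -> z) || y) <-> (x -> (x -> z)))) = 1/3 || 0 = 1/3
No assignment yields a value below 1/3, so this is the minimum.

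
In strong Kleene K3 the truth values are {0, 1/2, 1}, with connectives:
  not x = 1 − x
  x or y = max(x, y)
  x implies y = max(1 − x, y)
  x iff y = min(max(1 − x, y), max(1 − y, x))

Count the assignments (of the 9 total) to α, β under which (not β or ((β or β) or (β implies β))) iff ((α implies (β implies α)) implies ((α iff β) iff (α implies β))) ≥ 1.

3

α = 0, β = 0 ↦ 1  ≥
α = 0, β = 1/2 ↦ 1/2  <
α = 0, β = 1 ↦ 0  <
α = 1/2, β = 0 ↦ 1/2  <
α = 1/2, β = 1/2 ↦ 1/2  <
α = 1/2, β = 1 ↦ 1/2  <
α = 1, β = 0 ↦ 1  ≥
α = 1, β = 1/2 ↦ 1/2  <
α = 1, β = 1 ↦ 1  ≥
So 3 of the 9 assignments meet the threshold.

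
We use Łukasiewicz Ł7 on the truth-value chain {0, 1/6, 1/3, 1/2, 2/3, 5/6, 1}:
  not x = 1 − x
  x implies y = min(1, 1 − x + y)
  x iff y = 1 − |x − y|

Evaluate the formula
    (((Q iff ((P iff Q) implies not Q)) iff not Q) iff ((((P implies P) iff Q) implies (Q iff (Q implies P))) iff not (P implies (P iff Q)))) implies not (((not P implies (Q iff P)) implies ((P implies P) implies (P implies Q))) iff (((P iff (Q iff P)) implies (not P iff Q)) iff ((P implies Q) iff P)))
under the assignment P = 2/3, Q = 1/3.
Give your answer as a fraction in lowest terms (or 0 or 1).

P iff Q = 2/3 iff 1/3 = 2/3
not Q = not 1/3 = 2/3
(P iff Q) implies not Q = 2/3 implies 2/3 = 1
Q iff ((P iff Q) implies not Q) = 1/3 iff 1 = 1/3
not Q = not 1/3 = 2/3
(Q iff ((P iff Q) implies not Q)) iff not Q = 1/3 iff 2/3 = 2/3
P implies P = 2/3 implies 2/3 = 1
(P implies P) iff Q = 1 iff 1/3 = 1/3
Q implies P = 1/3 implies 2/3 = 1
Q iff (Q implies P) = 1/3 iff 1 = 1/3
((P implies P) iff Q) implies (Q iff (Q implies P)) = 1/3 implies 1/3 = 1
P iff Q = 2/3 iff 1/3 = 2/3
P implies (P iff Q) = 2/3 implies 2/3 = 1
not (P implies (P iff Q)) = not 1 = 0
(((P implies P) iff Q) implies (Q iff (Q implies P))) iff not (P implies (P iff Q)) = 1 iff 0 = 0
((Q iff ((P iff Q) implies not Q)) iff not Q) iff ((((P implies P) iff Q) implies (Q iff (Q implies P))) iff not (P implies (P iff Q))) = 2/3 iff 0 = 1/3
not P = not 2/3 = 1/3
Q iff P = 1/3 iff 2/3 = 2/3
not P implies (Q iff P) = 1/3 implies 2/3 = 1
P implies P = 2/3 implies 2/3 = 1
P implies Q = 2/3 implies 1/3 = 2/3
(P implies P) implies (P implies Q) = 1 implies 2/3 = 2/3
(not P implies (Q iff P)) implies ((P implies P) implies (P implies Q)) = 1 implies 2/3 = 2/3
Q iff P = 1/3 iff 2/3 = 2/3
P iff (Q iff P) = 2/3 iff 2/3 = 1
not P = not 2/3 = 1/3
not P iff Q = 1/3 iff 1/3 = 1
(P iff (Q iff P)) implies (not P iff Q) = 1 implies 1 = 1
P implies Q = 2/3 implies 1/3 = 2/3
(P implies Q) iff P = 2/3 iff 2/3 = 1
((P iff (Q iff P)) implies (not P iff Q)) iff ((P implies Q) iff P) = 1 iff 1 = 1
((not P implies (Q iff P)) implies ((P implies P) implies (P implies Q))) iff (((P iff (Q iff P)) implies (not P iff Q)) iff ((P implies Q) iff P)) = 2/3 iff 1 = 2/3
not (((not P implies (Q iff P)) implies ((P implies P) implies (P implies Q))) iff (((P iff (Q iff P)) implies (not P iff Q)) iff ((P implies Q) iff P))) = not 2/3 = 1/3
(((Q iff ((P iff Q) implies not Q)) iff not Q) iff ((((P implies P) iff Q) implies (Q iff (Q implies P))) iff not (P implies (P iff Q)))) implies not (((not P implies (Q iff P)) implies ((P implies P) implies (P implies Q))) iff (((P iff (Q iff P)) implies (not P iff Q)) iff ((P implies Q) iff P))) = 1/3 implies 1/3 = 1

1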